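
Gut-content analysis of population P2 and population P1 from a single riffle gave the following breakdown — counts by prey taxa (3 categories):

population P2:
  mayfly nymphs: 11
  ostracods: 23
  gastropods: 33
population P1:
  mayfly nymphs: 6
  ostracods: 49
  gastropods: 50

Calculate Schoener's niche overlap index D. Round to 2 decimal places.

0.88

Proportions for population P2 (n=67): 11/67=0.1642, 23/67=0.3433, 33/67=0.4925
Proportions for population P1 (n=105): 6/105=0.0571, 49/105=0.4667, 50/105=0.4762
Σ|p₁ᵢ − p₂ᵢ| = 0.1071 + 0.1234 + 0.0163 = 0.2468
D = 1 − ½ × 0.2468 = 1 − 0.12340 = 0.87660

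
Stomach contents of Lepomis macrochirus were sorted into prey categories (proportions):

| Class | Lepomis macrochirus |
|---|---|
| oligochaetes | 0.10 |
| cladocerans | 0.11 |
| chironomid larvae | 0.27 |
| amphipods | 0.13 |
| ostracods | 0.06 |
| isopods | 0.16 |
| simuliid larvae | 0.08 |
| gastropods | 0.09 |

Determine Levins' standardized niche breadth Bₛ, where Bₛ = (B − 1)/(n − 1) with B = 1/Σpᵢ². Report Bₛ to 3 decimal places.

0.775

Σpᵢ² = 0.10² + 0.11² + 0.27² + 0.13² + 0.06² + 0.16² + 0.08² + 0.09² = 0.0100 + 0.0121 + 0.0729 + 0.0169 + 0.0036 + 0.0256 + 0.0064 + 0.0081 = 0.1556
B = 1 / 0.1556 = 6.42674
Bₛ = (B − 1)/(n − 1) = (6.42674 − 1)/(8 − 1) = 5.42674/7 = 0.77525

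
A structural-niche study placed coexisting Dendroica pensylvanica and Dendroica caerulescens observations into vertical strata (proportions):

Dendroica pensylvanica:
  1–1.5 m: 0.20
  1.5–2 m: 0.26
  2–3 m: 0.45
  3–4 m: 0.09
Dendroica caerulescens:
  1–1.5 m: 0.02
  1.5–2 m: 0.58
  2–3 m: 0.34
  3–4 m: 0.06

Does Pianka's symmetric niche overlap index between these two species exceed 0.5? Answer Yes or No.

Σ p₁ᵢp₂ᵢ = 0.0040 + 0.1508 + 0.1530 + 0.0054 = 0.3132
Σp_1ᵢ² = 0.20² + 0.26² + 0.45² + 0.09² = 0.0400 + 0.0676 + 0.2025 + 0.0081 = 0.3182
Σp_2ᵢ² = 0.02² + 0.58² + 0.34² + 0.06² = 0.0004 + 0.3364 + 0.1156 + 0.0036 = 0.4560
O = 0.3132 / √(0.3182 × 0.4560) = 0.3132 / 0.38092 = 0.8222
O = 0.8222 > 0.5 → Yes.

Yes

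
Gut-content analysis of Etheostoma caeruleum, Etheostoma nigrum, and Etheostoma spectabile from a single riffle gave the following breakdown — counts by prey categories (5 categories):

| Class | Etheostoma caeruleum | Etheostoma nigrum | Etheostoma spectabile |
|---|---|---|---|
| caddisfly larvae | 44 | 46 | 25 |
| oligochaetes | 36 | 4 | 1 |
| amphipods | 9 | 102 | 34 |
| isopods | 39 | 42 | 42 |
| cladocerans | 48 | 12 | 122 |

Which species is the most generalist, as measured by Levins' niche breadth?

Etheostoma caeruleum

Proportions for Etheostoma caeruleum (n=176): 44/176=0.2500, 36/176=0.2045, 9/176=0.0511, 39/176=0.2216, 48/176=0.2727
Proportions for Etheostoma nigrum (n=206): 46/206=0.2233, 4/206=0.0194, 102/206=0.4951, 42/206=0.2039, 12/206=0.0583
Proportions for Etheostoma spectabile (n=224): 25/224=0.1116, 1/224=0.0045, 34/224=0.1518, 42/224=0.1875, 122/224=0.5446
Σp_caerᵢ² = 0.2500² + 0.2045² + 0.0511² + 0.2216² + 0.2727² = 0.062500 + 0.041820 + 0.002611 + 0.049107 + 0.074365 = 0.230403
B_caer = 1 / 0.230403 = 4.3402
Σp_nigrᵢ² = 0.2233² + 0.0194² + 0.4951² + 0.2039² + 0.0583² = 0.049863 + 0.000376 + 0.245124 + 0.041575 + 0.003399 = 0.340337
B_nigr = 1 / 0.340337 = 2.9383
Σp_specᵢ² = 0.1116² + 0.0045² + 0.1518² + 0.1875² + 0.5446² = 0.012455 + 0.000020 + 0.023043 + 0.035156 + 0.296589 = 0.367263
B_spec = 1 / 0.367263 = 2.7228
Highest B → broadest niche (most generalist): Etheostoma caeruleum (B = 4.34).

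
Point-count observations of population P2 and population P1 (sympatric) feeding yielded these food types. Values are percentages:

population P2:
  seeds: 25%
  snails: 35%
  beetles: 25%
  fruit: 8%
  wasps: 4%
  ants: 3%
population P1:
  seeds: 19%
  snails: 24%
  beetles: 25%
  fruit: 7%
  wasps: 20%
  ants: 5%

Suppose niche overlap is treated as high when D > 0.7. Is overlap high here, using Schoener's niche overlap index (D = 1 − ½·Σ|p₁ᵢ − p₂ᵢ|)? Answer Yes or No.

Yes

Convert percentages to proportions (divide by 100).
Σ|p₁ᵢ − p₂ᵢ| = 0.06 + 0.11 + 0.00 + 0.01 + 0.16 + 0.02 = 0.36
D = 1 − ½ × 0.36 = 1 − 0.180 = 0.8200
D = 0.8200 > 0.7 → Yes.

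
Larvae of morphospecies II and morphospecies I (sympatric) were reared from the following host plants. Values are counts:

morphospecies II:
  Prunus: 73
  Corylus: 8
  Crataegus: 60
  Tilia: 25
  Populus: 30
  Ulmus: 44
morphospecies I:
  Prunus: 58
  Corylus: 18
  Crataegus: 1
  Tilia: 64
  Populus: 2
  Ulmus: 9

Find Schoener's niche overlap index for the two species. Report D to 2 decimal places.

Proportions for morphospecies II (n=240): 73/240=0.3042, 8/240=0.0333, 60/240=0.2500, 25/240=0.1042, 30/240=0.1250, 44/240=0.1833
Proportions for morphospecies I (n=152): 58/152=0.3816, 18/152=0.1184, 1/152=0.0066, 64/152=0.4211, 2/152=0.0132, 9/152=0.0592
Σ|p₁ᵢ − p₂ᵢ| = 0.0774 + 0.0851 + 0.2434 + 0.3169 + 0.1118 + 0.1241 = 0.9587
D = 1 − ½ × 0.9587 = 1 − 0.47935 = 0.52065

0.52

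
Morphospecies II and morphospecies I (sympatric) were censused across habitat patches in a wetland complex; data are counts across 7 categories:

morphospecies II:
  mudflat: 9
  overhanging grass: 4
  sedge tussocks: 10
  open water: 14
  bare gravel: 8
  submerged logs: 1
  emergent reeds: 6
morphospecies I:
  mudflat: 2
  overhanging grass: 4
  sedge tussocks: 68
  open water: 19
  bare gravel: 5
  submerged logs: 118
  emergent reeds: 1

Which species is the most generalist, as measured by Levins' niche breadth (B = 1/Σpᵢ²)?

Proportions for morphospecies II (n=52): 9/52=0.1731, 4/52=0.0769, 10/52=0.1923, 14/52=0.2692, 8/52=0.1538, 1/52=0.0192, 6/52=0.1154
Proportions for morphospecies I (n=217): 2/217=0.0092, 4/217=0.0184, 68/217=0.3134, 19/217=0.0876, 5/217=0.0230, 118/217=0.5438, 1/217=0.0046
Σp_IIᵢ² = 0.1731² + 0.0769² + 0.1923² + 0.2692² + 0.1538² + 0.0192² + 0.1154² = 0.029964 + 0.005914 + 0.036979 + 0.072469 + 0.023654 + 0.000369 + 0.013317 = 0.182666
B_II = 1 / 0.182666 = 5.4745
Σp_Iᵢ² = 0.0092² + 0.0184² + 0.3134² + 0.0876² + 0.0230² + 0.5438² + 0.0046² = 0.000085 + 0.000339 + 0.098220 + 0.007674 + 0.000529 + 0.295718 + 0.000021 = 0.402586
B_I = 1 / 0.402586 = 2.4839
Highest B → broadest niche (most generalist): morphospecies II (B = 5.47).

morphospecies II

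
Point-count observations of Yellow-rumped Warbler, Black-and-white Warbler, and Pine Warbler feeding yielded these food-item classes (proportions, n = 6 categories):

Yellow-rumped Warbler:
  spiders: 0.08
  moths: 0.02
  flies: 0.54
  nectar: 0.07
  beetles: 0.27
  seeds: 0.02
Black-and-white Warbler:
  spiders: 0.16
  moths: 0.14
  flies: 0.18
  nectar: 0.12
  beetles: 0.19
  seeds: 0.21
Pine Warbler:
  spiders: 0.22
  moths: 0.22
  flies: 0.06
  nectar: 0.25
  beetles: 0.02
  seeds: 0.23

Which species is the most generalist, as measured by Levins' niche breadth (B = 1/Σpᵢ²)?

Σp_Yellᵢ² = 0.08² + 0.02² + 0.54² + 0.07² + 0.27² + 0.02² = 0.0064 + 0.0004 + 0.2916 + 0.0049 + 0.0729 + 0.0004 = 0.3766
B_Yell = 1 / 0.3766 = 2.6553
Σp_Blacᵢ² = 0.16² + 0.14² + 0.18² + 0.12² + 0.19² + 0.21² = 0.0256 + 0.0196 + 0.0324 + 0.0144 + 0.0361 + 0.0441 = 0.1722
B_Blac = 1 / 0.1722 = 5.8072
Σp_Pineᵢ² = 0.22² + 0.22² + 0.06² + 0.25² + 0.02² + 0.23² = 0.0484 + 0.0484 + 0.0036 + 0.0625 + 0.0004 + 0.0529 = 0.2162
B_Pine = 1 / 0.2162 = 4.6253
Highest B → broadest niche (most generalist): Black-and-white Warbler (B = 5.81).

Black-and-white Warbler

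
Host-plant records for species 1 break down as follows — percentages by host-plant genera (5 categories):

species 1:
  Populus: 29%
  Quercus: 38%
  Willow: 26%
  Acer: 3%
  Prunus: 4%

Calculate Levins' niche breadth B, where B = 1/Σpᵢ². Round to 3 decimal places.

Convert percentages to proportions (divide by 100).
Σpᵢ² = 0.29² + 0.38² + 0.26² + 0.03² + 0.04² = 0.0841 + 0.1444 + 0.0676 + 0.0009 + 0.0016 = 0.2986
B = 1 / 0.2986 = 3.34896

3.349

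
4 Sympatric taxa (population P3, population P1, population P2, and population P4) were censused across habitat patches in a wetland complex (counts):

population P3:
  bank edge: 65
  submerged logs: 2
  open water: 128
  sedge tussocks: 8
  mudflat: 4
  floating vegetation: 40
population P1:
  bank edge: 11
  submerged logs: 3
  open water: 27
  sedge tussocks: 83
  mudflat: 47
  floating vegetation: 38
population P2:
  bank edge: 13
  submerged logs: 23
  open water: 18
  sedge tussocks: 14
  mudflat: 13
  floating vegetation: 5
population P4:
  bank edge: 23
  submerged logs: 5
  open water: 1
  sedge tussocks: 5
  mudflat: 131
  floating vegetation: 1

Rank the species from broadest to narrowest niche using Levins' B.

Proportions for population P3 (n=247): 65/247=0.2632, 2/247=0.0081, 128/247=0.5182, 8/247=0.0324, 4/247=0.0162, 40/247=0.1619
Proportions for population P1 (n=209): 11/209=0.0526, 3/209=0.0144, 27/209=0.1292, 83/209=0.3971, 47/209=0.2249, 38/209=0.1818
Proportions for population P2 (n=86): 13/86=0.1512, 23/86=0.2674, 18/86=0.2093, 14/86=0.1628, 13/86=0.1512, 5/86=0.0581
Proportions for population P4 (n=166): 23/166=0.1386, 5/166=0.0301, 1/166=0.0060, 5/166=0.0301, 131/166=0.7892, 1/166=0.0060
Σp_P3ᵢ² = 0.2632² + 0.0081² + 0.5182² + 0.0324² + 0.0162² + 0.1619² = 0.069274 + 0.000066 + 0.268531 + 0.001050 + 0.000262 + 0.026212 = 0.365395
B_P3 = 1 / 0.365395 = 2.7368
Σp_P1ᵢ² = 0.0526² + 0.0144² + 0.1292² + 0.3971² + 0.2249² + 0.1818² = 0.002767 + 0.000207 + 0.016693 + 0.157688 + 0.050580 + 0.033051 = 0.260986
B_P1 = 1 / 0.260986 = 3.8316
Σp_P2ᵢ² = 0.1512² + 0.2674² + 0.2093² + 0.1628² + 0.1512² + 0.0581² = 0.022861 + 0.071503 + 0.043806 + 0.026504 + 0.022861 + 0.003376 = 0.190911
B_P2 = 1 / 0.190911 = 5.2380
Σp_P4ᵢ² = 0.1386² + 0.0301² + 0.0060² + 0.0301² + 0.7892² + 0.0060² = 0.019210 + 0.000906 + 0.000036 + 0.000906 + 0.622837 + 0.000036 = 0.643931
B_P4 = 1 / 0.643931 = 1.5530
Ranking by B (broadest → narrowest): population P2 (5.24) > population P1 (3.83) > population P3 (2.74) > population P4 (1.55)

population P2 > population P1 > population P3 > population P4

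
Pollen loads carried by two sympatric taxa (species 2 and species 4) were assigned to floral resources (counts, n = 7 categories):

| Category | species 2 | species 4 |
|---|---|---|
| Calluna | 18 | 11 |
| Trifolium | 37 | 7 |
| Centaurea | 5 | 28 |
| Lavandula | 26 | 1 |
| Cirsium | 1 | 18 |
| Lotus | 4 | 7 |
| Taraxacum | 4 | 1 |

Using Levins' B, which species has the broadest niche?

species 4

Proportions for species 2 (n=95): 18/95=0.1895, 37/95=0.3895, 5/95=0.0526, 26/95=0.2737, 1/95=0.0105, 4/95=0.0421, 4/95=0.0421
Proportions for species 4 (n=73): 11/73=0.1507, 7/73=0.0959, 28/73=0.3836, 1/73=0.0137, 18/73=0.2466, 7/73=0.0959, 1/73=0.0137
Σp_2ᵢ² = 0.1895² + 0.3895² + 0.0526² + 0.2737² + 0.0105² + 0.0421² + 0.0421² = 0.035910 + 0.151710 + 0.002767 + 0.074912 + 0.000110 + 0.001772 + 0.001772 = 0.268953
B_2 = 1 / 0.268953 = 3.7181
Σp_4ᵢ² = 0.1507² + 0.0959² + 0.3836² + 0.0137² + 0.2466² + 0.0959² + 0.0137² = 0.022710 + 0.009197 + 0.147149 + 0.000188 + 0.060812 + 0.009197 + 0.000188 = 0.249441
B_4 = 1 / 0.249441 = 4.0090
Highest B → broadest niche (most generalist): species 4 (B = 4.01).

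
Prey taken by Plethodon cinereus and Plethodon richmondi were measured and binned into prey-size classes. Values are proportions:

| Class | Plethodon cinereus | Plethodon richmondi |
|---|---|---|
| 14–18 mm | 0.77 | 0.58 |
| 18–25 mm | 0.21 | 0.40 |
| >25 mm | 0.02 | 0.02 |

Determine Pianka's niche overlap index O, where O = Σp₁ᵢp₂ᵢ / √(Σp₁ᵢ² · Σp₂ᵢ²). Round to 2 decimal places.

Σ p₁ᵢp₂ᵢ = 0.4466 + 0.0840 + 0.0004 = 0.5310
Σp_1ᵢ² = 0.77² + 0.21² + 0.02² = 0.5929 + 0.0441 + 0.0004 = 0.6374
Σp_2ᵢ² = 0.58² + 0.40² + 0.02² = 0.3364 + 0.1600 + 0.0004 = 0.4968
O = 0.5310 / √(0.6374 × 0.4968) = 0.5310 / 0.56273 = 0.9436

0.94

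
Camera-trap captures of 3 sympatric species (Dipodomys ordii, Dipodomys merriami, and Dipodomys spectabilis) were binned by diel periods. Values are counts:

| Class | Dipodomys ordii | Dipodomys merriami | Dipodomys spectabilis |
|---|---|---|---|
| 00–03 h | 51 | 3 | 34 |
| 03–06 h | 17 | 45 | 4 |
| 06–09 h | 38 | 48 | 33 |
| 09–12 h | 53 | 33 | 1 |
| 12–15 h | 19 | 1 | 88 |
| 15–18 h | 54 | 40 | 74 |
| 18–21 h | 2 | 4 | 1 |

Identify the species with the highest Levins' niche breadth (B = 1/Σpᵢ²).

Dipodomys ordii

Proportions for Dipodomys ordii (n=234): 51/234=0.2179, 17/234=0.0726, 38/234=0.1624, 53/234=0.2265, 19/234=0.0812, 54/234=0.2308, 2/234=0.0085
Proportions for Dipodomys merriami (n=174): 3/174=0.0172, 45/174=0.2586, 48/174=0.2759, 33/174=0.1897, 1/174=0.0057, 40/174=0.2299, 4/174=0.0230
Proportions for Dipodomys spectabilis (n=235): 34/235=0.1447, 4/235=0.0170, 33/235=0.1404, 1/235=0.0043, 88/235=0.3745, 74/235=0.3149, 1/235=0.0043
Σp_ordiᵢ² = 0.2179² + 0.0726² + 0.1624² + 0.2265² + 0.0812² + 0.2308² + 0.0085² = 0.047480 + 0.005271 + 0.026374 + 0.051302 + 0.006593 + 0.053269 + 0.000072 = 0.190361
B_ordi = 1 / 0.190361 = 5.2532
Σp_merrᵢ² = 0.0172² + 0.2586² + 0.2759² + 0.1897² + 0.0057² + 0.2299² + 0.0230² = 0.000296 + 0.066874 + 0.076121 + 0.035986 + 0.000032 + 0.052854 + 0.000529 = 0.232692
B_merr = 1 / 0.232692 = 4.2975
Σp_specᵢ² = 0.1447² + 0.0170² + 0.1404² + 0.0043² + 0.3745² + 0.3149² + 0.0043² = 0.020938 + 0.000289 + 0.019712 + 0.000018 + 0.140250 + 0.099162 + 0.000018 = 0.280387
B_spec = 1 / 0.280387 = 3.5665
Highest B → broadest niche (most generalist): Dipodomys ordii (B = 5.25).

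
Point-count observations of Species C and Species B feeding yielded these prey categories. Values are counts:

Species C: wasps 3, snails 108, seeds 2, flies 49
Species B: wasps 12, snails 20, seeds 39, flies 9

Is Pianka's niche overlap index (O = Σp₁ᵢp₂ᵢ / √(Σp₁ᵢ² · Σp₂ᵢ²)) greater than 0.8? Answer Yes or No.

No

Proportions for Species C (n=162): 3/162=0.0185, 108/162=0.6667, 2/162=0.0123, 49/162=0.3025
Proportions for Species B (n=80): 12/80=0.1500, 20/80=0.2500, 39/80=0.4875, 9/80=0.1125
Σ p₁ᵢp₂ᵢ = 0.002775 + 0.166675 + 0.005996 + 0.034031 = 0.209477
Σp_1ᵢ² = 0.0185² + 0.6667² + 0.0123² + 0.3025² = 0.000342 + 0.444489 + 0.000151 + 0.091506 = 0.536488
Σp_2ᵢ² = 0.1500² + 0.2500² + 0.4875² + 0.1125² = 0.022500 + 0.062500 + 0.237656 + 0.012656 = 0.335312
O = 0.209477 / √(0.536488 × 0.335312) = 0.209477 / 0.4241354 = 0.4939
O = 0.4939 < 0.8 → No.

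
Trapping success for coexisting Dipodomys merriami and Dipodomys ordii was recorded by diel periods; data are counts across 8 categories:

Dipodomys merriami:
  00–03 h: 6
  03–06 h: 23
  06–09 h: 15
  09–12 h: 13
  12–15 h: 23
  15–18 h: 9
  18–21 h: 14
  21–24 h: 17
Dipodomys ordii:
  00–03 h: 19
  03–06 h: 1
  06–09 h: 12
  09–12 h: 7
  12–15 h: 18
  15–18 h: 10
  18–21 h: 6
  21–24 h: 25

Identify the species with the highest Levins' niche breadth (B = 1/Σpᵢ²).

Dipodomys merriami

Proportions for Dipodomys merriami (n=120): 6/120=0.0500, 23/120=0.1917, 15/120=0.1250, 13/120=0.1083, 23/120=0.1917, 9/120=0.0750, 14/120=0.1167, 17/120=0.1417
Proportions for Dipodomys ordii (n=98): 19/98=0.1939, 1/98=0.0102, 12/98=0.1224, 7/98=0.0714, 18/98=0.1837, 10/98=0.1020, 6/98=0.0612, 25/98=0.2551
Σp_merrᵢ² = 0.0500² + 0.1917² + 0.1250² + 0.1083² + 0.1917² + 0.0750² + 0.1167² + 0.1417² = 0.002500 + 0.036749 + 0.015625 + 0.011729 + 0.036749 + 0.005625 + 0.013619 + 0.020079 = 0.142675
B_merr = 1 / 0.142675 = 7.0089
Σp_ordiᵢ² = 0.1939² + 0.0102² + 0.1224² + 0.0714² + 0.1837² + 0.1020² + 0.0612² + 0.2551² = 0.037597 + 0.000104 + 0.014982 + 0.005098 + 0.033746 + 0.010404 + 0.003745 + 0.065076 = 0.170752
B_ordi = 1 / 0.170752 = 5.8564
Highest B → broadest niche (most generalist): Dipodomys merriami (B = 7.01).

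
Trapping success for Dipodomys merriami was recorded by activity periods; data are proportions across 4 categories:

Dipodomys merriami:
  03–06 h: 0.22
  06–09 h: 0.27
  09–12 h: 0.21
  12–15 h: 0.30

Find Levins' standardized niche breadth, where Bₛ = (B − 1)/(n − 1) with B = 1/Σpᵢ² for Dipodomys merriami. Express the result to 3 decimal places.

Σpᵢ² = 0.22² + 0.27² + 0.21² + 0.30² = 0.0484 + 0.0729 + 0.0441 + 0.0900 = 0.2554
B = 1 / 0.2554 = 3.91543
Bₛ = (B − 1)/(n − 1) = (3.91543 − 1)/(4 − 1) = 2.91543/3 = 0.97181

0.972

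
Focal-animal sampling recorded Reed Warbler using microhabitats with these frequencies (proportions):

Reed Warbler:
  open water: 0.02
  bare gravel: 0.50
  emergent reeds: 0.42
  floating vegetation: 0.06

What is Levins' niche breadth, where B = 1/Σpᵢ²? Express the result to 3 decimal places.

2.323

Σpᵢ² = 0.02² + 0.50² + 0.42² + 0.06² = 0.0004 + 0.2500 + 0.1764 + 0.0036 = 0.4304
B = 1 / 0.4304 = 2.32342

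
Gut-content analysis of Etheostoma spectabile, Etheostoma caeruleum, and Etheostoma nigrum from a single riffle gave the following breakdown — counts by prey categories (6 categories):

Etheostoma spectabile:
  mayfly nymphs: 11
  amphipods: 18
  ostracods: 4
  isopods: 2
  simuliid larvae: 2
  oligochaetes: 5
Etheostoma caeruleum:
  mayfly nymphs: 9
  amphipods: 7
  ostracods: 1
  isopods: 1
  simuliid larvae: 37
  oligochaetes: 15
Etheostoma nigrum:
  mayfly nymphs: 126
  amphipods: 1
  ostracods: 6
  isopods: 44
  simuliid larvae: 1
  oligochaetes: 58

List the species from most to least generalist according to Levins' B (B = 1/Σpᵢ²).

Proportions for Etheostoma spectabile (n=42): 11/42=0.2619, 18/42=0.4286, 4/42=0.0952, 2/42=0.0476, 2/42=0.0476, 5/42=0.1190
Proportions for Etheostoma caeruleum (n=70): 9/70=0.1286, 7/70=0.1000, 1/70=0.0143, 1/70=0.0143, 37/70=0.5286, 15/70=0.2143
Proportions for Etheostoma nigrum (n=236): 126/236=0.5339, 1/236=0.0042, 6/236=0.0254, 44/236=0.1864, 1/236=0.0042, 58/236=0.2458
Σp_specᵢ² = 0.2619² + 0.4286² + 0.0952² + 0.0476² + 0.0476² + 0.1190² = 0.068592 + 0.183698 + 0.009063 + 0.002266 + 0.002266 + 0.014161 = 0.280046
B_spec = 1 / 0.280046 = 3.5708
Σp_caerᵢ² = 0.1286² + 0.1000² + 0.0143² + 0.0143² + 0.5286² + 0.2143² = 0.016538 + 0.010000 + 0.000204 + 0.000204 + 0.279418 + 0.045924 = 0.352288
B_caer = 1 / 0.352288 = 2.8386
Σp_nigrᵢ² = 0.5339² + 0.0042² + 0.0254² + 0.1864² + 0.0042² + 0.2458² = 0.285049 + 0.000018 + 0.000645 + 0.034745 + 0.000018 + 0.060418 = 0.380893
B_nigr = 1 / 0.380893 = 2.6254
Ranking by B (broadest → narrowest): Etheostoma spectabile (3.57) > Etheostoma caeruleum (2.84) > Etheostoma nigrum (2.63)

Etheostoma spectabile > Etheostoma caeruleum > Etheostoma nigrum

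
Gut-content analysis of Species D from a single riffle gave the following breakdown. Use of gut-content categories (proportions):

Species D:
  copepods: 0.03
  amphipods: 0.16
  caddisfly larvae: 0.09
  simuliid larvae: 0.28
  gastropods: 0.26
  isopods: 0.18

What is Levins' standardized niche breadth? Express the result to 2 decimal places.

0.74

Σpᵢ² = 0.03² + 0.16² + 0.09² + 0.28² + 0.26² + 0.18² = 0.0009 + 0.0256 + 0.0081 + 0.0784 + 0.0676 + 0.0324 = 0.2130
B = 1 / 0.2130 = 4.6948
Bₛ = (B − 1)/(n − 1) = (4.6948 − 1)/(6 − 1) = 3.6948/5 = 0.7390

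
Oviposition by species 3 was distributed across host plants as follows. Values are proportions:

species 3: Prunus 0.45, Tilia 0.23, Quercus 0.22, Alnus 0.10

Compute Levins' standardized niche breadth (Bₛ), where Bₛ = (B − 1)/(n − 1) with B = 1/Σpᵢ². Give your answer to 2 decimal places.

0.73

Σpᵢ² = 0.45² + 0.23² + 0.22² + 0.10² = 0.2025 + 0.0529 + 0.0484 + 0.0100 = 0.3138
B = 1 / 0.3138 = 3.1867
Bₛ = (B − 1)/(n − 1) = (3.1867 − 1)/(4 − 1) = 2.1867/3 = 0.7289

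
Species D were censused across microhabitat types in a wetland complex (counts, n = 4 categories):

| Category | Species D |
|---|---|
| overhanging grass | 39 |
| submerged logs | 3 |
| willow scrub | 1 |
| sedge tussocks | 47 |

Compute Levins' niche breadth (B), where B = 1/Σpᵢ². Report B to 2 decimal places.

Proportions for Species D (n=90): 39/90=0.4333, 3/90=0.0333, 1/90=0.0111, 47/90=0.5222
Σpᵢ² = 0.4333² + 0.0333² + 0.0111² + 0.5222² = 0.187749 + 0.001109 + 0.000123 + 0.272693 = 0.461674
B = 1 / 0.461674 = 2.1660

2.17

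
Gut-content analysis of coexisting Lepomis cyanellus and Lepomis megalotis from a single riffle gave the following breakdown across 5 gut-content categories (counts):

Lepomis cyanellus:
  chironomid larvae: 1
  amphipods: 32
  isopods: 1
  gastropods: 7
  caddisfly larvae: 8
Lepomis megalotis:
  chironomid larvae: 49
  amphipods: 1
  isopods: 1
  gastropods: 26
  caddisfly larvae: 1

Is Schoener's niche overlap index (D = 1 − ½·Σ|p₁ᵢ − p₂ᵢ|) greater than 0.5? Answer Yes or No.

No

Proportions for Lepomis cyanellus (n=49): 1/49=0.0204, 32/49=0.6531, 1/49=0.0204, 7/49=0.1429, 8/49=0.1633
Proportions for Lepomis megalotis (n=78): 49/78=0.6282, 1/78=0.0128, 1/78=0.0128, 26/78=0.3333, 1/78=0.0128
Σ|p₁ᵢ − p₂ᵢ| = 0.6078 + 0.6403 + 0.0076 + 0.1904 + 0.1505 = 1.5966
D = 1 − ½ × 1.5966 = 1 − 0.79830 = 0.20170
D = 0.20170 < 0.5 → No.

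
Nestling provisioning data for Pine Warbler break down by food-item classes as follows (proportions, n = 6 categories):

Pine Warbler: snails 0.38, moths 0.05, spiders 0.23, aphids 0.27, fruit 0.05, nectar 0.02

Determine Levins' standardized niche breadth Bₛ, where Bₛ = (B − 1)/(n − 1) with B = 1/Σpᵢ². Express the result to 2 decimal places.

Σpᵢ² = 0.38² + 0.05² + 0.23² + 0.27² + 0.05² + 0.02² = 0.1444 + 0.0025 + 0.0529 + 0.0729 + 0.0025 + 0.0004 = 0.2756
B = 1 / 0.2756 = 3.6284
Bₛ = (B − 1)/(n − 1) = (3.6284 − 1)/(6 − 1) = 2.6284/5 = 0.5257

0.53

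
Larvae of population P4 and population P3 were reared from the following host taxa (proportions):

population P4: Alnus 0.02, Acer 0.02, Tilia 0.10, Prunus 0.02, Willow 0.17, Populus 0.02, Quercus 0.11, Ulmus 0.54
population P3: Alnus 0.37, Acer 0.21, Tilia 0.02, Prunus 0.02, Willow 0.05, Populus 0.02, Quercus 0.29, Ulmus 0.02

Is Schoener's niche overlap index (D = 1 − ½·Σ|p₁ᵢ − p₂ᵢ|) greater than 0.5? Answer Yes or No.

No

Σ|p₁ᵢ − p₂ᵢ| = 0.35 + 0.19 + 0.08 + 0.00 + 0.12 + 0.00 + 0.18 + 0.52 = 1.44
D = 1 − ½ × 1.44 = 1 − 0.720 = 0.2800
D = 0.2800 < 0.5 → No.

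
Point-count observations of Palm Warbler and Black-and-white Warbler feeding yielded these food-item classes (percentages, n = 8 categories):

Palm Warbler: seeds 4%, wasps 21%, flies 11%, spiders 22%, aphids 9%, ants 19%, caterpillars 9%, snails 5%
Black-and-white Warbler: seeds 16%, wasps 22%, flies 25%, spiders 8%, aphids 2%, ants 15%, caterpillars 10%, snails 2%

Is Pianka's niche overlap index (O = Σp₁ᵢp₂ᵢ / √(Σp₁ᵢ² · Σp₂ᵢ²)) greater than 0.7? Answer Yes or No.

Convert percentages to proportions (divide by 100).
Σ p₁ᵢp₂ᵢ = 0.0064 + 0.0462 + 0.0275 + 0.0176 + 0.0018 + 0.0285 + 0.0090 + 0.0010 = 0.1380
Σp_1ᵢ² = 0.04² + 0.21² + 0.11² + 0.22² + 0.09² + 0.19² + 0.09² + 0.05² = 0.0016 + 0.0441 + 0.0121 + 0.0484 + 0.0081 + 0.0361 + 0.0081 + 0.0025 = 0.1610
Σp_2ᵢ² = 0.16² + 0.22² + 0.25² + 0.08² + 0.02² + 0.15² + 0.10² + 0.02² = 0.0256 + 0.0484 + 0.0625 + 0.0064 + 0.0004 + 0.0225 + 0.0100 + 0.0004 = 0.1762
O = 0.1380 / √(0.1610 × 0.1762) = 0.1380 / 0.16843 = 0.8193
O = 0.8193 > 0.7 → Yes.

Yes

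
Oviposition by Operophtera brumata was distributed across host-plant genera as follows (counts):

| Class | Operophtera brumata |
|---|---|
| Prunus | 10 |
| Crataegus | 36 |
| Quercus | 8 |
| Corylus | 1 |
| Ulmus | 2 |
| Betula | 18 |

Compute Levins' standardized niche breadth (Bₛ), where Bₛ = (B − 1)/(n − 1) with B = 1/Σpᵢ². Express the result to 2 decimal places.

0.43

Proportions for Operophtera brumata (n=75): 10/75=0.1333, 36/75=0.4800, 8/75=0.1067, 1/75=0.0133, 2/75=0.0267, 18/75=0.2400
Σpᵢ² = 0.1333² + 0.4800² + 0.1067² + 0.0133² + 0.0267² + 0.2400² = 0.017769 + 0.230400 + 0.011385 + 0.000177 + 0.000713 + 0.057600 = 0.318044
B = 1 / 0.318044 = 3.1442
Bₛ = (B − 1)/(n − 1) = (3.1442 − 1)/(6 − 1) = 2.1442/5 = 0.4288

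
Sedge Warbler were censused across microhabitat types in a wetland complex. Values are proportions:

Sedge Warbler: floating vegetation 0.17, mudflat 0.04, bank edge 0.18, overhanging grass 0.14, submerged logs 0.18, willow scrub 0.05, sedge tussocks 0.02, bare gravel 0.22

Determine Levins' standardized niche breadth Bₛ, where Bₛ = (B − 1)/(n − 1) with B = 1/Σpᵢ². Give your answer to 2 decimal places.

0.72

Σpᵢ² = 0.17² + 0.04² + 0.18² + 0.14² + 0.18² + 0.05² + 0.02² + 0.22² = 0.0289 + 0.0016 + 0.0324 + 0.0196 + 0.0324 + 0.0025 + 0.0004 + 0.0484 = 0.1662
B = 1 / 0.1662 = 6.0168
Bₛ = (B − 1)/(n − 1) = (6.0168 − 1)/(8 − 1) = 5.0168/7 = 0.7167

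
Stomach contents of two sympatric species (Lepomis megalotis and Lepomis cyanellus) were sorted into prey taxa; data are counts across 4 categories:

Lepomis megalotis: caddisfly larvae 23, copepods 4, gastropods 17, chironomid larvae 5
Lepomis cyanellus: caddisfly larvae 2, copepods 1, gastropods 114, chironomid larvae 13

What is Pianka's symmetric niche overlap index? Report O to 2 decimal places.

0.61

Proportions for Lepomis megalotis (n=49): 23/49=0.4694, 4/49=0.0816, 17/49=0.3469, 5/49=0.1020
Proportions for Lepomis cyanellus (n=130): 2/130=0.0154, 1/130=0.0077, 114/130=0.8769, 13/130=0.1000
Σ p₁ᵢp₂ᵢ = 0.007229 + 0.000628 + 0.304197 + 0.010200 = 0.322254
Σp_1ᵢ² = 0.4694² + 0.0816² + 0.3469² + 0.1020² = 0.220336 + 0.006659 + 0.120340 + 0.010404 = 0.357739
Σp_2ᵢ² = 0.0154² + 0.0077² + 0.8769² + 0.1000² = 0.000237 + 0.000059 + 0.768954 + 0.010000 = 0.779250
O = 0.322254 / √(0.357739 × 0.779250) = 0.322254 / 0.5279850 = 0.6103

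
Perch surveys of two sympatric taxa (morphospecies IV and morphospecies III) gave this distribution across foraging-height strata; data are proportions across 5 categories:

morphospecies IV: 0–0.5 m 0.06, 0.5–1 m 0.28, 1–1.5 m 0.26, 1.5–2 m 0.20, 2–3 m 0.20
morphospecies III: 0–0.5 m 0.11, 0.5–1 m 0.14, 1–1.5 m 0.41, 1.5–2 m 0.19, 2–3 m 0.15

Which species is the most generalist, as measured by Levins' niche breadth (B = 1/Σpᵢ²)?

morphospecies IV

Σp_IVᵢ² = 0.06² + 0.28² + 0.26² + 0.20² + 0.20² = 0.0036 + 0.0784 + 0.0676 + 0.0400 + 0.0400 = 0.2296
B_IV = 1 / 0.2296 = 4.3554
Σp_IIIᵢ² = 0.11² + 0.14² + 0.41² + 0.19² + 0.15² = 0.0121 + 0.0196 + 0.1681 + 0.0361 + 0.0225 = 0.2584
B_III = 1 / 0.2584 = 3.8700
Highest B → broadest niche (most generalist): morphospecies IV (B = 4.36).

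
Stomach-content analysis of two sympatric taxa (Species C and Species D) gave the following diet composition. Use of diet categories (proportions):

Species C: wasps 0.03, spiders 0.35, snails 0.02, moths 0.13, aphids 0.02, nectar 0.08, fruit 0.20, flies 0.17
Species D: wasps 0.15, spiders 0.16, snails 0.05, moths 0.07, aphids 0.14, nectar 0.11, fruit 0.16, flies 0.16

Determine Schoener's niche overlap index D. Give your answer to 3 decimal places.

Σ|p₁ᵢ − p₂ᵢ| = 0.12 + 0.19 + 0.03 + 0.06 + 0.12 + 0.03 + 0.04 + 0.01 = 0.60
D = 1 − ½ × 0.60 = 1 − 0.300 = 0.70000

0.700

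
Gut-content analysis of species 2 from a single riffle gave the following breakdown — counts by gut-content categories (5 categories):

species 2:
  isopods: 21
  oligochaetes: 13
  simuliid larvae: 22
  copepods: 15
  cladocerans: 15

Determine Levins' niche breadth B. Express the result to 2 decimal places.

4.79

Proportions for species 2 (n=86): 21/86=0.2442, 13/86=0.1512, 22/86=0.2558, 15/86=0.1744, 15/86=0.1744
Σpᵢ² = 0.2442² + 0.1512² + 0.2558² + 0.1744² + 0.1744² = 0.059634 + 0.022861 + 0.065434 + 0.030415 + 0.030415 = 0.208759
B = 1 / 0.208759 = 4.7902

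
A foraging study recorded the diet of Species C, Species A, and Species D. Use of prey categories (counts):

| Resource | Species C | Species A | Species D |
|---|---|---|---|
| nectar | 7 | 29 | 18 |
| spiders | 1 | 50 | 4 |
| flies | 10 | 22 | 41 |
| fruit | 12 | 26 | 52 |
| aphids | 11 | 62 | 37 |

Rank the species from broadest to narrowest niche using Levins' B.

Species A > Species C > Species D

Proportions for Species C (n=41): 7/41=0.1707, 1/41=0.0244, 10/41=0.2439, 12/41=0.2927, 11/41=0.2683
Proportions for Species A (n=189): 29/189=0.1534, 50/189=0.2646, 22/189=0.1164, 26/189=0.1376, 62/189=0.3280
Proportions for Species D (n=152): 18/152=0.1184, 4/152=0.0263, 41/152=0.2697, 52/152=0.3421, 37/152=0.2434
Σp_Cᵢ² = 0.1707² + 0.0244² + 0.2439² + 0.2927² + 0.2683² = 0.029138 + 0.000595 + 0.059487 + 0.085673 + 0.071985 = 0.246878
B_C = 1 / 0.246878 = 4.0506
Σp_Aᵢ² = 0.1534² + 0.2646² + 0.1164² + 0.1376² + 0.3280² = 0.023532 + 0.070013 + 0.013549 + 0.018934 + 0.107584 = 0.233612
B_A = 1 / 0.233612 = 4.2806
Σp_Dᵢ² = 0.1184² + 0.0263² + 0.2697² + 0.3421² + 0.2434² = 0.014019 + 0.000692 + 0.072738 + 0.117032 + 0.059244 = 0.263725
B_D = 1 / 0.263725 = 3.7918
Ranking by B (broadest → narrowest): Species A (4.28) > Species C (4.05) > Species D (3.79)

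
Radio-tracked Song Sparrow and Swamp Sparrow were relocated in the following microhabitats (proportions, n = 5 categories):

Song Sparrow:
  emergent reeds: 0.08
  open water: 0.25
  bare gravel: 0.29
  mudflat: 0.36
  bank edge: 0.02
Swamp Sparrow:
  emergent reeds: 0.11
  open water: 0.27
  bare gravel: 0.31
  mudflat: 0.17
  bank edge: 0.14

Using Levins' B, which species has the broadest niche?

Σp_Songᵢ² = 0.08² + 0.25² + 0.29² + 0.36² + 0.02² = 0.0064 + 0.0625 + 0.0841 + 0.1296 + 0.0004 = 0.2830
B_Song = 1 / 0.2830 = 3.5336
Σp_Swamᵢ² = 0.11² + 0.27² + 0.31² + 0.17² + 0.14² = 0.0121 + 0.0729 + 0.0961 + 0.0289 + 0.0196 = 0.2296
B_Swam = 1 / 0.2296 = 4.3554
Highest B → broadest niche (most generalist): Swamp Sparrow (B = 4.36).

Swamp Sparrow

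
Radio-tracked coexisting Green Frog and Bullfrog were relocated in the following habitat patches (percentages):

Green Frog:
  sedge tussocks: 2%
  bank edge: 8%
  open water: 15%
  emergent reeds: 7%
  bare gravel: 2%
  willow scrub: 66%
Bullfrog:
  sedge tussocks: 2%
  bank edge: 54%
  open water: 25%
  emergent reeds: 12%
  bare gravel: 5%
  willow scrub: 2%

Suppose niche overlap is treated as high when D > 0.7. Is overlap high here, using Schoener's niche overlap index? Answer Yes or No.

Convert percentages to proportions (divide by 100).
Σ|p₁ᵢ − p₂ᵢ| = 0.00 + 0.46 + 0.10 + 0.05 + 0.03 + 0.64 = 1.28
D = 1 − ½ × 1.28 = 1 − 0.640 = 0.3600
D = 0.3600 < 0.7 → No.

No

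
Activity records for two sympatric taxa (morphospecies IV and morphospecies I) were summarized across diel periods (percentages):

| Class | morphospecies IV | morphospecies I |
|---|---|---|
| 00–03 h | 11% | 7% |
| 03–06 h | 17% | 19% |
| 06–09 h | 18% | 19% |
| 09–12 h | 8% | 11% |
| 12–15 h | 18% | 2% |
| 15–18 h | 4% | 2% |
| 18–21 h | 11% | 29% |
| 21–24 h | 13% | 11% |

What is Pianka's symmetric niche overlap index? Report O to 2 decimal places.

0.82

Convert percentages to proportions (divide by 100).
Σ p₁ᵢp₂ᵢ = 0.0077 + 0.0323 + 0.0342 + 0.0088 + 0.0036 + 0.0008 + 0.0319 + 0.0143 = 0.1336
Σp_1ᵢ² = 0.11² + 0.17² + 0.18² + 0.08² + 0.18² + 0.04² + 0.11² + 0.13² = 0.0121 + 0.0289 + 0.0324 + 0.0064 + 0.0324 + 0.0016 + 0.0121 + 0.0169 = 0.1428
Σp_2ᵢ² = 0.07² + 0.19² + 0.19² + 0.11² + 0.02² + 0.02² + 0.29² + 0.11² = 0.0049 + 0.0361 + 0.0361 + 0.0121 + 0.0004 + 0.0004 + 0.0841 + 0.0121 = 0.1862
O = 0.1336 / √(0.1428 × 0.1862) = 0.1336 / 0.16306 = 0.8193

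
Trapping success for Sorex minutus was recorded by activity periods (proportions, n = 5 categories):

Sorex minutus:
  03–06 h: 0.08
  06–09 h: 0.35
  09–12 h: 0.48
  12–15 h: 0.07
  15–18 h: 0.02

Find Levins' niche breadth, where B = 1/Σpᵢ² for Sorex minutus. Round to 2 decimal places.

2.74

Σpᵢ² = 0.08² + 0.35² + 0.48² + 0.07² + 0.02² = 0.0064 + 0.1225 + 0.2304 + 0.0049 + 0.0004 = 0.3646
B = 1 / 0.3646 = 2.7427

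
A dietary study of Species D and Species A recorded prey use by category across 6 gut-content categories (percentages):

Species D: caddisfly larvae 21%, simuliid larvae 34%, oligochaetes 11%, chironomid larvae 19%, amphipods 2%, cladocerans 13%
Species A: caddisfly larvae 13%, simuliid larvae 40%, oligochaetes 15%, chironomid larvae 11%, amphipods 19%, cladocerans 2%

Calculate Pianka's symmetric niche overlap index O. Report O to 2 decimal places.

Convert percentages to proportions (divide by 100).
Σ p₁ᵢp₂ᵢ = 0.0273 + 0.1360 + 0.0165 + 0.0209 + 0.0038 + 0.0026 = 0.2071
Σp_1ᵢ² = 0.21² + 0.34² + 0.11² + 0.19² + 0.02² + 0.13² = 0.0441 + 0.1156 + 0.0121 + 0.0361 + 0.0004 + 0.0169 = 0.2252
Σp_2ᵢ² = 0.13² + 0.40² + 0.15² + 0.11² + 0.19² + 0.02² = 0.0169 + 0.1600 + 0.0225 + 0.0121 + 0.0361 + 0.0004 = 0.2480
O = 0.2071 / √(0.2252 × 0.2480) = 0.2071 / 0.23633 = 0.8763

0.88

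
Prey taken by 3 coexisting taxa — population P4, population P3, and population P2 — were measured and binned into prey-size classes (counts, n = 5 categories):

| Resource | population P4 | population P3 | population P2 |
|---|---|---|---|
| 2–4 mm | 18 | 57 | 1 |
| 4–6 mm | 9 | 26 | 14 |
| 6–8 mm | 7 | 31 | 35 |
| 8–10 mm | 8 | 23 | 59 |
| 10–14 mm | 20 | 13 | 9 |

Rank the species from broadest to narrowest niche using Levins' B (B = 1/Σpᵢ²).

Proportions for population P4 (n=62): 18/62=0.2903, 9/62=0.1452, 7/62=0.1129, 8/62=0.1290, 20/62=0.3226
Proportions for population P3 (n=150): 57/150=0.3800, 26/150=0.1733, 31/150=0.2067, 23/150=0.1533, 13/150=0.0867
Proportions for population P2 (n=118): 1/118=0.0085, 14/118=0.1186, 35/118=0.2966, 59/118=0.5000, 9/118=0.0763
Σp_P4ᵢ² = 0.2903² + 0.1452² + 0.1129² + 0.1290² + 0.3226² = 0.084274 + 0.021083 + 0.012746 + 0.016641 + 0.104071 = 0.238815
B_P4 = 1 / 0.238815 = 4.1873
Σp_P3ᵢ² = 0.3800² + 0.1733² + 0.2067² + 0.1533² + 0.0867² = 0.144400 + 0.030033 + 0.042725 + 0.023501 + 0.007517 = 0.248176
B_P3 = 1 / 0.248176 = 4.0294
Σp_P2ᵢ² = 0.0085² + 0.1186² + 0.2966² + 0.5000² + 0.0763² = 0.000072 + 0.014066 + 0.087972 + 0.250000 + 0.005822 = 0.357932
B_P2 = 1 / 0.357932 = 2.7938
Ranking by B (broadest → narrowest): population P4 (4.19) > population P3 (4.03) > population P2 (2.79)

population P4 > population P3 > population P2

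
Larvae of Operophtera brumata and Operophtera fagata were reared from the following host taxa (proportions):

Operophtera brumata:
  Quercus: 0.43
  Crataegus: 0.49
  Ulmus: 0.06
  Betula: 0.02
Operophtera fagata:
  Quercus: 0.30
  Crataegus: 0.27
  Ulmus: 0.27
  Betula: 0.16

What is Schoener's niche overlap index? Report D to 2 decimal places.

0.65

Σ|p₁ᵢ − p₂ᵢ| = 0.13 + 0.22 + 0.21 + 0.14 = 0.70
D = 1 − ½ × 0.70 = 1 − 0.350 = 0.6500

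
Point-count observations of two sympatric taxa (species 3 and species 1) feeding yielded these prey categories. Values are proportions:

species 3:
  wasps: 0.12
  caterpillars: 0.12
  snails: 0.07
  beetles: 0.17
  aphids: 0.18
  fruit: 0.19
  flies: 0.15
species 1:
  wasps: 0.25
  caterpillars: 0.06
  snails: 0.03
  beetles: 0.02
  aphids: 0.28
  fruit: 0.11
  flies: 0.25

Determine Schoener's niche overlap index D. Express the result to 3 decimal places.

Σ|p₁ᵢ − p₂ᵢ| = 0.13 + 0.06 + 0.04 + 0.15 + 0.10 + 0.08 + 0.10 = 0.66
D = 1 − ½ × 0.66 = 1 − 0.330 = 0.67000

0.670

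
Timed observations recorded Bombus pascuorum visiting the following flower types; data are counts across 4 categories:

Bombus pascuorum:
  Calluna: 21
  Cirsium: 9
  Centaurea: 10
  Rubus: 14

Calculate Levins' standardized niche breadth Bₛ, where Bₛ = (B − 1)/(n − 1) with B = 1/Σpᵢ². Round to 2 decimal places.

0.85

Proportions for Bombus pascuorum (n=54): 21/54=0.3889, 9/54=0.1667, 10/54=0.1852, 14/54=0.2593
Σpᵢ² = 0.3889² + 0.1667² + 0.1852² + 0.2593² = 0.151243 + 0.027789 + 0.034299 + 0.067236 = 0.280567
B = 1 / 0.280567 = 3.5642
Bₛ = (B − 1)/(n − 1) = (3.5642 − 1)/(4 − 1) = 2.5642/3 = 0.8547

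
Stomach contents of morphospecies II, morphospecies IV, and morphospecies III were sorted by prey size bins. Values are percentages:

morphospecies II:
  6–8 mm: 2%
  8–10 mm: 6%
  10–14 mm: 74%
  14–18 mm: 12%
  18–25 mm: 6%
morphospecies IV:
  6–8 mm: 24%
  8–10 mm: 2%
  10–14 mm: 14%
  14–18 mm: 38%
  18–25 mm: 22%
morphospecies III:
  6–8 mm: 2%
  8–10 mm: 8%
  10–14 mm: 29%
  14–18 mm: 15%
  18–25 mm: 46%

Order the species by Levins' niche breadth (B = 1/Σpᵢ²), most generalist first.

morphospecies IV > morphospecies III > morphospecies II

Convert percentages to proportions (divide by 100).
Σp_IIᵢ² = 0.02² + 0.06² + 0.74² + 0.12² + 0.06² = 0.0004 + 0.0036 + 0.5476 + 0.0144 + 0.0036 = 0.5696
B_II = 1 / 0.5696 = 1.7556
Σp_IVᵢ² = 0.24² + 0.02² + 0.14² + 0.38² + 0.22² = 0.0576 + 0.0004 + 0.0196 + 0.1444 + 0.0484 = 0.2704
B_IV = 1 / 0.2704 = 3.6982
Σp_IIIᵢ² = 0.02² + 0.08² + 0.29² + 0.15² + 0.46² = 0.0004 + 0.0064 + 0.0841 + 0.0225 + 0.2116 = 0.3250
B_III = 1 / 0.3250 = 3.0769
Ranking by B (broadest → narrowest): morphospecies IV (3.70) > morphospecies III (3.08) > morphospecies II (1.76)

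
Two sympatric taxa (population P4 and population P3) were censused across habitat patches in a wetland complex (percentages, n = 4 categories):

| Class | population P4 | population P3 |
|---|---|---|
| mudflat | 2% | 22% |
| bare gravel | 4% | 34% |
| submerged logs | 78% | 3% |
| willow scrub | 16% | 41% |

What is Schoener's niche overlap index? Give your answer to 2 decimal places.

Convert percentages to proportions (divide by 100).
Σ|p₁ᵢ − p₂ᵢ| = 0.20 + 0.30 + 0.75 + 0.25 = 1.50
D = 1 − ½ × 1.50 = 1 − 0.750 = 0.2500

0.25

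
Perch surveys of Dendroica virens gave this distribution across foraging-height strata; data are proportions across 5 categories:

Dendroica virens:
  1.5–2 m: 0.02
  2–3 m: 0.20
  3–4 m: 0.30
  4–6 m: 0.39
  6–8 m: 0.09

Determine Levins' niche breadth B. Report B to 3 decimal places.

3.441

Σpᵢ² = 0.02² + 0.20² + 0.30² + 0.39² + 0.09² = 0.0004 + 0.0400 + 0.0900 + 0.1521 + 0.0081 = 0.2906
B = 1 / 0.2906 = 3.44116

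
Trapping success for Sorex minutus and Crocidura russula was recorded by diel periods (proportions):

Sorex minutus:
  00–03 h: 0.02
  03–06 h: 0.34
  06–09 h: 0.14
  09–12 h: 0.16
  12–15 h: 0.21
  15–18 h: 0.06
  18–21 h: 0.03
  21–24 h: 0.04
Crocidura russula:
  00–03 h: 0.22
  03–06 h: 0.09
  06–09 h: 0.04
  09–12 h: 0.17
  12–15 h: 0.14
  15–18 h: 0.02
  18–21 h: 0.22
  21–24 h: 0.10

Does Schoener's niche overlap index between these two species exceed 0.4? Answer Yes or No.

Yes

Σ|p₁ᵢ − p₂ᵢ| = 0.20 + 0.25 + 0.10 + 0.01 + 0.07 + 0.04 + 0.19 + 0.06 = 0.92
D = 1 − ½ × 0.92 = 1 − 0.460 = 0.5400
D = 0.5400 > 0.4 → Yes.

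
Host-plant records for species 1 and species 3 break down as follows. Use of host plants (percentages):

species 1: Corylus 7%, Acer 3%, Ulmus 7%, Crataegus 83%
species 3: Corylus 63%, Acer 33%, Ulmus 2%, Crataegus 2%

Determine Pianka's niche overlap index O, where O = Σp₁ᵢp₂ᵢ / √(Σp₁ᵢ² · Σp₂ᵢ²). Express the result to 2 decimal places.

0.12

Convert percentages to proportions (divide by 100).
Σ p₁ᵢp₂ᵢ = 0.0441 + 0.0099 + 0.0014 + 0.0166 = 0.0720
Σp_1ᵢ² = 0.07² + 0.03² + 0.07² + 0.83² = 0.0049 + 0.0009 + 0.0049 + 0.6889 = 0.6996
Σp_2ᵢ² = 0.63² + 0.33² + 0.02² + 0.02² = 0.3969 + 0.1089 + 0.0004 + 0.0004 = 0.5066
O = 0.0720 / √(0.6996 × 0.5066) = 0.0720 / 0.59533 = 0.1209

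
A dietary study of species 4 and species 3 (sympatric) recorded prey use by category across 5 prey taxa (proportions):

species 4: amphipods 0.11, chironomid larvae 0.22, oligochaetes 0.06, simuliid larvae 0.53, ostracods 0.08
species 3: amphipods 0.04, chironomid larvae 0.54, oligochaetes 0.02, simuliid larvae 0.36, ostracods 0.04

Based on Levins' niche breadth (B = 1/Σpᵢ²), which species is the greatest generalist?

Σp_4ᵢ² = 0.11² + 0.22² + 0.06² + 0.53² + 0.08² = 0.0121 + 0.0484 + 0.0036 + 0.2809 + 0.0064 = 0.3514
B_4 = 1 / 0.3514 = 2.8458
Σp_3ᵢ² = 0.04² + 0.54² + 0.02² + 0.36² + 0.04² = 0.0016 + 0.2916 + 0.0004 + 0.1296 + 0.0016 = 0.4248
B_3 = 1 / 0.4248 = 2.3540
Highest B → broadest niche (most generalist): species 4 (B = 2.85).

species 4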